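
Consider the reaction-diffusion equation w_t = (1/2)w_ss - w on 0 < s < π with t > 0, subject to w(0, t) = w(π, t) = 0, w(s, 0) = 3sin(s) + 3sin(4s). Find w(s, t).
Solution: Substitute w = exp(-t)u.
Then w_t = exp(-t)(u_t - u), w_ss = exp(-t)u_ss; substituting and dividing by exp(-t), the lower-order terms cancel: u_t = (1/2)u_ss (standard heat equation).
Data for u: u(s,0) = w(s,0) = 3sin(s) + 3sin(4s). The boundary conditions carry over: u(0,t) = u(π,t) = 0.
Separating variables: u = Σ c_n exp(-n²t/2) sin(ns). From u(s,0) = 3sin(s) + 3sin(4s): c_1=3, c_4=3.
So u(s,t) = 3exp(-8t)sin(4s) + 3exp(-t/2)sin(s), and w(s,t) = exp(-t)u(s,t).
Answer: w(s, t) = 3exp(-9t)sin(4s) + 3exp(-3t/2)sin(s)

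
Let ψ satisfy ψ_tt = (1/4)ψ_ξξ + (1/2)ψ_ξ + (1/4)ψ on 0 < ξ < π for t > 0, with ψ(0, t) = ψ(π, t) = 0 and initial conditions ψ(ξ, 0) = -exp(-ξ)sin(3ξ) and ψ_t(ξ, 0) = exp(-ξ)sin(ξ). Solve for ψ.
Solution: Substitute ψ = exp(-ξ)u.
Then ψ_ξ = exp(-ξ)(u_ξ - u), ψ_ξξ = exp(-ξ)(u_ξξ - 2u_ξ + u), ψ_tt = exp(-ξ)u_tt; substituting and dividing by exp(-ξ), the lower-order terms cancel: u_tt = (1/4)u_ξξ (standard wave equation).
Data for u: u(ξ,0) = exp(ξ)ψ(ξ,0) = -sin(3ξ); u_t(ξ,0) = exp(ξ)ψ_t(ξ,0) = sin(ξ). The boundary conditions carry over: u(0,t) = u(π,t) = 0.
Separating variables: u = Σ [A_n cos(ω_n t) + B_n sin(ω_n t)] sin(nξ), ω_n = n/2. From ICs (B_n = velocity coefficient / ω_n): A_3=-1, B_1=2.
So u(ξ,t) = 2sin(t/2)sin(ξ) - sin(3ξ)cos(3t/2), and ψ(ξ,t) = exp(-ξ)u(ξ,t).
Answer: ψ(ξ, t) = 2exp(-ξ)sin(t/2)sin(ξ) - exp(-ξ)sin(3ξ)cos(3t/2)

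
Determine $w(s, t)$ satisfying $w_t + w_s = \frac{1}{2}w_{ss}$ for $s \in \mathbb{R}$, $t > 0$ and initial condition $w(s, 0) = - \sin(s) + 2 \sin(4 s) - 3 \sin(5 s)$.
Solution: Change to a moving frame: let $\eta = s - t$, $\sigma = t$ and write $w(s,t) = u(\eta,\sigma)$.
By the chain rule $w_t = u_{\sigma} - u_{\eta}$, $w_s = u_{\eta}$, $w_{ss} = u_{\eta\eta}$.
Then $w_t + w_s = u_{\sigma}$: the advection term cancels and the PDE becomes the heat equation $u_{\sigma} = \frac{1}{2}u_{\eta\eta}$ on $\eta \in \mathbb{R}$.
Initial data: $u(\eta,0) = w(\eta,0) = - \sin(\eta) + 2 \sin(4 \eta) - 3 \sin(5 \eta)$.
On $\eta \in \mathbb{R}$ each mode satisfies $(\sin(n\eta))'' = -n^2 \sin(n\eta)$, so $e^{-n^2\sigma/2} \sin(n\eta)$ solves the heat equation; by superposition $u(\eta,\sigma) = \sum c_n e^{-n^2\sigma/2} \sin(n\eta)$.
Reading off the coefficients: $c_1=-1, c_4=2, c_5=-3$, so $u(\eta,\sigma) = 2 e^{-8 \sigma} \sin(4 \eta) - e^{-\sigma/2} \sin(\eta) - 3 e^{-25 \sigma/2} \sin(5 \eta)$.
Substituting back $\eta = s - t$, $\sigma = t$: $w(s,t) = u(s - t, t)$.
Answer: $w(s, t) = 2 e^{-8 t} \sin(4 s - 4 t) -  e^{-t/2} \sin(s - t) - 3 e^{-25 t/2} \sin(5 s - 5 t)$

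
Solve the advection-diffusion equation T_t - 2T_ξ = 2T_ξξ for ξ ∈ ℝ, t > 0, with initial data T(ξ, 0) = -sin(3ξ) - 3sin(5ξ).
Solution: Moving frame: η = ξ + 2t, σ = t, T = u(η,σ), so T_t = u_σ + 2u_η and T_ξξ = u_ηη.
Hence T_t - 2T_ξ = u_σ and the PDE becomes the heat equation u_σ = 2u_ηη on η ∈ ℝ.
Initial data: u(η,0) = T(η,0) = -sin(3η) - 3sin(5η). Each mode sin(nη) decays as exp(-2n²σ) on ℝ, so u(η,σ) = Σ c_n exp(-2n²σ) sin(nη) with c_3=-1, c_5=-3: u(η,σ) = -exp(-18σ)sin(3η) - 3exp(-50σ)sin(5η).
Substituting back: T(ξ,t) = u(ξ + 2t, t).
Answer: T(ξ, t) = -exp(-18t)sin(6t + 3ξ) - 3exp(-50t)sin(10t + 5ξ)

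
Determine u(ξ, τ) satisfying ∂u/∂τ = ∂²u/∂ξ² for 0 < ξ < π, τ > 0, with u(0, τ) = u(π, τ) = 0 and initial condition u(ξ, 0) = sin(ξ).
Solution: Using separation of variables u = X(ξ)T(τ):
Eigenfunctions: sin(nξ), n = 1, 2, 3, ...
General solution: u(ξ, τ) = Σ c_n sin(nξ) exp(-n² τ)
Matching u(ξ,0) = sin(ξ) term by term: c_1=1.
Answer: u(ξ, τ) = exp(-τ)sin(ξ)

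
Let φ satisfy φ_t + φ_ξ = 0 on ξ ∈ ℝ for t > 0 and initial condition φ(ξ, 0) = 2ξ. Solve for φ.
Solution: By characteristics (dξ/dt = 1), φ(ξ,t) = f(ξ - t) with f = φ(·, 0).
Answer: φ(ξ, t) = -2t + 2ξ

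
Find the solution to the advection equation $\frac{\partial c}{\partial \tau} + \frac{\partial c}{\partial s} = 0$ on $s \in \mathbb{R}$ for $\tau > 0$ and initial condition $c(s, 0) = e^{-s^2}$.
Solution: By characteristics ($ds/d\tau = 1$), $c(s,\tau) = f(s - \tau)$ with $f = c( \cdot , 0)$.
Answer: $c(s, \tau) = e^{-(-\tau + s)^2}$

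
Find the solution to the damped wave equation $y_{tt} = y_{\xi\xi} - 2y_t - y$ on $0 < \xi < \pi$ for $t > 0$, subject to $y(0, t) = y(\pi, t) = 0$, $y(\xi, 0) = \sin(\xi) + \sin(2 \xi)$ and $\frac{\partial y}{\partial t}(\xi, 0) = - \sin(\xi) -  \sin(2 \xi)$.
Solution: Substitute $y = e^{-t}u$.
Then $y_t = e^{-t}(u_t - u)$, $y_{tt} = e^{-t}(u_{tt} - 2u_t + u)$, $y_{\xi\xi} = e^{-t}u_{\xi\xi}$; substituting and dividing by $e^{-t}$, the lower-order terms cancel: $u_{tt} = u_{\xi\xi}$ (standard wave equation).
Data for $u$: $u(\xi,0) = y(\xi,0) = \sin(\xi) + \sin(2 \xi)$; $u_t(\xi,0) = y_t(\xi,0) + y(\xi,0) = 0$. The boundary conditions carry over: $u(0,t) = u(\pi,t) = 0$.
Separating variables: $u = \sum [A_n \cos(\omega_n t) + B_n \sin(\omega_n t)] \sin(n\xi)$, $\omega_n = n$. From ICs: $A_1=1, A_2=1$.
So $u(\xi,t) = \sin(\xi) \cos(t) + \sin(2 \xi) \cos(2 t)$, and $y(\xi,t) = e^{-t}u(\xi,t)$.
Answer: $y(\xi, t) = e^{-t} \sin(\xi) \cos(t) + e^{-t} \sin(2 \xi) \cos(2 t)$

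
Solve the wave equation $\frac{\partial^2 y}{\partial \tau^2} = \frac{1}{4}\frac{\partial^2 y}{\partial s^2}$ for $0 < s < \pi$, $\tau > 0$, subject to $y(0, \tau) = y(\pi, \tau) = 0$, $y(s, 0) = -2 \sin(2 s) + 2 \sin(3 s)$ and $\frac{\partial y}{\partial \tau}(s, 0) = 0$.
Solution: Using separation of variables $y = X(s)T(\tau)$:
Eigenfunctions: $\sin(ns)$, $n = 1, 2, 3, \ldots$
General solution: $y(s, \tau) = \sum [A_n \cos(n \tau/2) + B_n \sin(n \tau/2)] \sin(ns)$
From $y(s,0) = -2 \sin(2 s) + 2 \sin(3 s)$: $A_2=-2, A_3=2$. From $y_{\tau}(s,0) = 0$: all $B_n = 0$.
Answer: $y(s, \tau) = -2 \sin(2 s) \cos(\tau) + 2 \sin(3 s) \cos(3 \tau/2)$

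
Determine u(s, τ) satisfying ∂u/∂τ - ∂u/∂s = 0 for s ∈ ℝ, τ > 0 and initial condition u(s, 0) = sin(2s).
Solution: By characteristics (ds/dτ = -1), u(s,τ) = f(s + τ) with f = u(·, 0).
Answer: u(s, τ) = sin(2s + 2τ)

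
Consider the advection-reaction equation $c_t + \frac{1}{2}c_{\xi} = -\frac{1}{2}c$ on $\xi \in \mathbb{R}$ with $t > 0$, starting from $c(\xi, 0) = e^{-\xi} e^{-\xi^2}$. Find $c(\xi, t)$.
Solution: Substitute $c = e^{-\xi}u$.
Then $c_{\xi} = e^{-\xi}(u_{\xi} - u)$, $c_t = e^{-\xi}u_t$; substituting and dividing by $e^{-\xi}$, the lower-order terms cancel: $u_t + \frac{1}{2}u_{\xi} = 0$ (standard advection equation).
Data for $u$: $u(\xi,0) = e^{\xi}c(\xi,0) = e^{-\xi^2}$.
By characteristics ($d\xi/dt = 1/2$), $u(\xi,t) = f(\xi - \frac{1}{2}t)$ with $f = u( \cdot , 0)$.
So $u(\xi,t) = e^{-(-t/2 + \xi)^2}$, and $c(\xi,t) = e^{-\xi}u(\xi,t)$.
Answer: $c(\xi, t) = e^{-\xi} e^{-(\xi - t/2)^2}$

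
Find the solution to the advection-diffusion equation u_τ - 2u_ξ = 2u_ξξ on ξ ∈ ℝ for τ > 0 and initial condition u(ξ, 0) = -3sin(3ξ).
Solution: Moving frame: η = ξ + 2τ, σ = τ, u = w(η,σ), so u_τ = w_σ + 2w_η and u_ξξ = w_ηη.
Hence u_τ - 2u_ξ = w_σ and the PDE becomes the heat equation w_σ = 2w_ηη on η ∈ ℝ.
Initial data: w(η,0) = u(η,0) = -3sin(3η). Each mode sin(nη) decays as exp(-2n²σ) on ℝ, so w(η,σ) = Σ c_n exp(-2n²σ) sin(nη) with c_3=-3: w(η,σ) = -3exp(-18σ)sin(3η).
Substituting back: u(ξ,τ) = w(ξ + 2τ, τ).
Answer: u(ξ, τ) = -3exp(-18τ)sin(3ξ + 6τ)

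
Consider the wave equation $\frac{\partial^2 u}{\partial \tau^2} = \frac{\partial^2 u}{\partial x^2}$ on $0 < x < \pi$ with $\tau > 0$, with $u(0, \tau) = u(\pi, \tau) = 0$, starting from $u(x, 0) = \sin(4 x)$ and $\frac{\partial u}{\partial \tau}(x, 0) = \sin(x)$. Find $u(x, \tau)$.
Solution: Using separation of variables $u = X(x)T(\tau)$:
Eigenfunctions: $\sin(nx)$, $n = 1, 2, 3, \ldots$
General solution: $u(x, \tau) = \sum [A_n \cos(n \tau) + B_n \sin(n \tau)] \sin(nx)$
From $u(x,0) = \sin(4 x)$: $A_4=1$. From $u_{\tau}(x,0) = \sin(x)$, using $u_{\tau}(x,0) = \sum \omega_n B_n \sin(nx)$ with $\omega_n = n$: $B_1 = 1/1 = 1$.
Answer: $u(x, \tau) = \sin(\tau) \sin(x) + \sin(4 x) \cos(4 \tau)$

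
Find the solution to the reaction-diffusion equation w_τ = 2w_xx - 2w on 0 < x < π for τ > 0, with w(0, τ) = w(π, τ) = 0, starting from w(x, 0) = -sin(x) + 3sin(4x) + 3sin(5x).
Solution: Substitute w = exp(-2τ)u, i.e. u = exp(2τ)w.
By the product rule, w_τ = exp(-2τ)(u_τ - 2u), w_xx = exp(-2τ)u_xx.
Substituting into the PDE and dividing by exp(-2τ): u_τ - 2u = 2u_xx - 2u.
The lower-order terms cancel, leaving the standard heat equation u_τ = 2u_xx.
Initial data for u: u(x,0) = w(x,0) = -sin(x) + 3sin(4x) + 3sin(5x). The boundary conditions carry over: u(0,τ) = u(π,τ) = 0.
Solve for u:
  Using separation of variables u = X(x)T(τ):
  Eigenfunctions: sin(nx), n = 1, 2, 3, ...
  General solution: u(x, τ) = Σ c_n sin(nx) exp(-2n² τ)
  Matching u(x,0) = -sin(x) + 3sin(4x) + 3sin(5x) term by term: c_1=-1, c_4=3, c_5=3.
Hence u(x,τ) = -exp(-2τ)sin(x) + 3exp(-32τ)sin(4x) + 3exp(-50τ)sin(5x).
Transform back: w(x,τ) = exp(-2τ)u(x,τ).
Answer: w(x, τ) = -exp(-4τ)sin(x) + 3exp(-34τ)sin(4x) + 3exp(-52τ)sin(5x)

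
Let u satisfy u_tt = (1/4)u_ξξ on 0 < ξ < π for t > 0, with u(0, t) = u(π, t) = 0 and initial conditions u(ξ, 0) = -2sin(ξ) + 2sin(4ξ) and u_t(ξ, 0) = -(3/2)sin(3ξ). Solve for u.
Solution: Using separation of variables u = X(ξ)T(t):
Eigenfunctions: sin(nξ), n = 1, 2, 3, ...
General solution: u(ξ, t) = Σ [A_n cos(n t/2) + B_n sin(n t/2)] sin(nξ)
From u(ξ,0) = -2sin(ξ) + 2sin(4ξ): A_1=-2, A_4=2. From u_t(ξ,0) = -(3/2)sin(3ξ), using u_t(ξ,0) = Σ ω_n B_n sin(nξ) with ω_n = n/2: B_3 = (-3/2)/(3/2) = -1.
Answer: u(ξ, t) = -sin(3t/2)sin(3ξ) - 2sin(ξ)cos(t/2) + 2sin(4ξ)cos(2t)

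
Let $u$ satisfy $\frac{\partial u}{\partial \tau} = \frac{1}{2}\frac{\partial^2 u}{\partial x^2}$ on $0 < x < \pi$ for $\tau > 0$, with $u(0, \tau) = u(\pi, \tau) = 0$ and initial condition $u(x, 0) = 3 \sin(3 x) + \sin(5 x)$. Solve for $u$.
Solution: Using separation of variables $u = X(x)T(\tau)$:
Eigenfunctions: $\sin(nx)$, $n = 1, 2, 3, \ldots$
General solution: $u(x, \tau) = \sum c_n \sin(nx) e^{-n^2 \tau/2}$
Matching $u(x,0) = 3 \sin(3 x) + \sin(5 x)$ term by term: $c_3=3, c_5=1$.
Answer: $u(x, \tau) = 3 e^{-9 \tau/2} \sin(3 x) + e^{-25 \tau/2} \sin(5 x)$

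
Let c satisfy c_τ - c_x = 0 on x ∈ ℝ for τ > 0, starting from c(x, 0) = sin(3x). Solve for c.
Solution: By method of characteristics (waves move left with speed 1):
Along characteristics x + τ = const, c is constant, so c(x,τ) = f(x + τ) with f = c(·, 0).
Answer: c(x, τ) = sin(3x + 3τ)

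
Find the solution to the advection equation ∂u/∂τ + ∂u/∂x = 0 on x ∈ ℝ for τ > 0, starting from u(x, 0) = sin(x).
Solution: By characteristics (dx/dτ = 1), u(x,τ) = f(x - τ) with f = u(·, 0).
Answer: u(x, τ) = sin(x - τ)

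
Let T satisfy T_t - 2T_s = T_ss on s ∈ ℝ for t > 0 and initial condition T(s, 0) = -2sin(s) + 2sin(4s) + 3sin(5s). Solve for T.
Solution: Moving frame: η = s + 2t, σ = t, T = u(η,σ), so T_t = u_σ + 2u_η and T_ss = u_ηη.
Hence T_t - 2T_s = u_σ and the PDE becomes the heat equation u_σ = u_ηη on η ∈ ℝ.
Initial data: u(η,0) = T(η,0) = -2sin(η) + 2sin(4η) + 3sin(5η). Each mode sin(nη) decays as exp(-n²σ) on ℝ, so u(η,σ) = Σ c_n exp(-n²σ) sin(nη) with c_1=-2, c_4=2, c_5=3: u(η,σ) = -2exp(-σ)sin(η) + 2exp(-16σ)sin(4η) + 3exp(-25σ)sin(5η).
Substituting back: T(s,t) = u(s + 2t, t).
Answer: T(s, t) = -2exp(-t)sin(s + 2t) + 2exp(-16t)sin(4s + 8t) + 3exp(-25t)sin(5s + 10t)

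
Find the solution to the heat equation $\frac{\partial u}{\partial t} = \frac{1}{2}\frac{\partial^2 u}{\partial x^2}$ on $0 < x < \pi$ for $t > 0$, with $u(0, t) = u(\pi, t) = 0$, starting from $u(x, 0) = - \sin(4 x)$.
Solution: Using separation of variables $u = X(x)T(t)$:
Eigenfunctions: $\sin(nx)$, $n = 1, 2, 3, \ldots$
General solution: $u(x, t) = \sum c_n \sin(nx) e^{-n^2 t/2}$
Matching $u(x,0) = - \sin(4 x)$ term by term: $c_4=-1$.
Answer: $u(x, t) = - e^{-8 t} \sin(4 x)$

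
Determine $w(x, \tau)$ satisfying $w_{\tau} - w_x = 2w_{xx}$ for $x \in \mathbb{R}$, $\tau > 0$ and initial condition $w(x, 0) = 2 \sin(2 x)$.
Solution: Moving frame: $\eta = x + \tau$, $\sigma = \tau$, $w = u(\eta,\sigma)$, so $w_{\tau} = u_{\sigma} + u_{\eta}$ and $w_{xx} = u_{\eta\eta}$.
Hence $w_{\tau} - w_x = u_{\sigma}$ and the PDE becomes the heat equation $u_{\sigma} = 2u_{\eta\eta}$ on $\eta \in \mathbb{R}$.
Initial data: $u(\eta,0) = w(\eta,0) = 2 \sin(2 \eta)$. Each mode $\sin(n\eta)$ decays as $e^{-2n^2\sigma}$ on $\mathbb{R}$, so $u(\eta,\sigma) = \sum c_n e^{-2n^2\sigma} \sin(n\eta)$ with $c_2=2$: $u(\eta,\sigma) = 2 e^{-8 \sigma} \sin(2 \eta)$.
Substituting back: $w(x,\tau) = u(x + \tau, \tau)$.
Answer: $w(x, \tau) = 2 e^{-8 \tau} \sin(2 \tau + 2 x)$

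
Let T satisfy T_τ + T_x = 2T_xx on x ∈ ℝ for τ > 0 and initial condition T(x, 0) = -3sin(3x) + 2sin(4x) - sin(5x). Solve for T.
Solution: Moving frame: η = x - τ, σ = τ, T = u(η,σ), so T_τ = u_σ - u_η and T_xx = u_ηη.
Hence T_τ + T_x = u_σ and the PDE becomes the heat equation u_σ = 2u_ηη on η ∈ ℝ.
Initial data: u(η,0) = T(η,0) = -3sin(3η) + 2sin(4η) - sin(5η). Each mode sin(nη) decays as exp(-2n²σ) on ℝ, so u(η,σ) = Σ c_n exp(-2n²σ) sin(nη) with c_3=-3, c_4=2, c_5=-1: u(η,σ) = -3exp(-18σ)sin(3η) + 2exp(-32σ)sin(4η) - exp(-50σ)sin(5η).
Substituting back: T(x,τ) = u(x - τ, τ).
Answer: T(x, τ) = -3exp(-18τ)sin(3x - 3τ) + 2exp(-32τ)sin(4x - 4τ) - exp(-50τ)sin(5x - 5τ)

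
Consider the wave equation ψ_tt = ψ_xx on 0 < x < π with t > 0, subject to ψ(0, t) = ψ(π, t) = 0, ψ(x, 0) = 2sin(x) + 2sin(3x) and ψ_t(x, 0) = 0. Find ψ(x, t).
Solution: Using separation of variables ψ = X(x)T(t):
Eigenfunctions: sin(nx), n = 1, 2, 3, ...
General solution: ψ(x, t) = Σ [A_n cos(n t) + B_n sin(n t)] sin(nx)
From ψ(x,0) = 2sin(x) + 2sin(3x): A_1=2, A_3=2. From ψ_t(x,0) = 0: all B_n = 0.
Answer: ψ(x, t) = 2sin(x)cos(t) + 2sin(3x)cos(3t)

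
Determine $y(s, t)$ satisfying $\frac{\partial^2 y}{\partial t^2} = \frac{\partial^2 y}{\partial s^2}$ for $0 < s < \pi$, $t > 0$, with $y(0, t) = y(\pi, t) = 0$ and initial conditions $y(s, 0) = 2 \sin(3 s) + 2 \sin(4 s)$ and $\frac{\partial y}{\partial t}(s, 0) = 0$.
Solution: Separating variables: $y = \sum [A_n \cos(\omega_n t) + B_n \sin(\omega_n t)] \sin(ns)$, $\omega_n = n$. From ICs: $A_3=2, A_4=2$.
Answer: $y(s, t) = 2 \sin(3 s) \cos(3 t) + 2 \sin(4 s) \cos(4 t)$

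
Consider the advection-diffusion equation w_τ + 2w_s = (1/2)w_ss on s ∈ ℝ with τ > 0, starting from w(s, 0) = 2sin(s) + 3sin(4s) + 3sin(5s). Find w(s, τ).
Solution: Change to a moving frame: let η = s - 2τ, σ = τ and write w(s,τ) = u(η,σ).
By the chain rule w_τ = u_σ - 2u_η, w_s = u_η, w_ss = u_ηη.
Then w_τ + 2w_s = u_σ: the advection term cancels and the PDE becomes the heat equation u_σ = (1/2)u_ηη on η ∈ ℝ.
Initial data: u(η,0) = w(η,0) = 2sin(η) + 3sin(4η) + 3sin(5η).
On η ∈ ℝ each mode satisfies (sin(nη))″ = -n² sin(nη), so exp(-n²σ/2) sin(nη) solves the heat equation; by superposition u(η,σ) = Σ c_n exp(-n²σ/2) sin(nη).
Reading off the coefficients: c_1=2, c_4=3, c_5=3, so u(η,σ) = 3exp(-8σ)sin(4η) + 2exp(-σ/2)sin(η) + 3exp(-25σ/2)sin(5η).
Substituting back η = s - 2τ, σ = τ: w(s,τ) = u(s - 2τ, τ).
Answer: w(s, τ) = 3exp(-8τ)sin(4s - 8τ) + 2exp(-τ/2)sin(s - 2τ) + 3exp(-25τ/2)sin(5s - 10τ)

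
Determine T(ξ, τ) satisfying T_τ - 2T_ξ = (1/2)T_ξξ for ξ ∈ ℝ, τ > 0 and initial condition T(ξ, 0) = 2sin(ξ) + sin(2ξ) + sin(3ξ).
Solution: Change to a moving frame: let η = ξ + 2τ, σ = τ and write T(ξ,τ) = u(η,σ).
By the chain rule T_τ = u_σ + 2u_η, T_ξ = u_η, T_ξξ = u_ηη.
Then T_τ - 2T_ξ = u_σ: the advection term cancels and the PDE becomes the heat equation u_σ = (1/2)u_ηη on η ∈ ℝ.
Initial data: u(η,0) = T(η,0) = 2sin(η) + sin(2η) + sin(3η).
On η ∈ ℝ each mode satisfies (sin(nη))″ = -n² sin(nη), so exp(-n²σ/2) sin(nη) solves the heat equation; by superposition u(η,σ) = Σ c_n exp(-n²σ/2) sin(nη).
Reading off the coefficients: c_1=2, c_2=1, c_3=1, so u(η,σ) = exp(-2σ)sin(2η) + 2exp(-σ/2)sin(η) + exp(-9σ/2)sin(3η).
Substituting back η = ξ + 2τ, σ = τ: T(ξ,τ) = u(ξ + 2τ, τ).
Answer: T(ξ, τ) = exp(-2τ)sin(2ξ + 4τ) + 2exp(-τ/2)sin(ξ + 2τ) + exp(-9τ/2)sin(3ξ + 6τ)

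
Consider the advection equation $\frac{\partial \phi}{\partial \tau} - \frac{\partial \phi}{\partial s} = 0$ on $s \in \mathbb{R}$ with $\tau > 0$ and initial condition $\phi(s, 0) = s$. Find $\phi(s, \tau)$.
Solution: By characteristics ($ds/d\tau = -1$), $\phi(s,\tau) = f(s + \tau)$ with $f = \phi( \cdot , 0)$.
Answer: $\phi(s, \tau) = \tau + s$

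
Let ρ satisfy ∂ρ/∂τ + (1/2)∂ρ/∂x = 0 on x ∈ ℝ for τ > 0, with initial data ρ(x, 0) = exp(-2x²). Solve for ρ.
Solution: By method of characteristics (waves move right with speed 1/2):
Along characteristics x - (1/2)τ = const, ρ is constant, so ρ(x,τ) = f(x - (1/2)τ) with f = ρ(·, 0).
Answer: ρ(x, τ) = exp(-2(x - τ/2)²)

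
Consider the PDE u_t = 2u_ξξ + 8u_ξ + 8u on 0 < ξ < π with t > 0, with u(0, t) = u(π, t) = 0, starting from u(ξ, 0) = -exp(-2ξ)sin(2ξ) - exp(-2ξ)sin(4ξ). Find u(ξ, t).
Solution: Substitute u = exp(-2ξ)w, i.e. w = exp(2ξ)u.
By the product rule, u_ξ = exp(-2ξ)(w_ξ - 2w), u_ξξ = exp(-2ξ)(w_ξξ - 4w_ξ + 4w), u_t = exp(-2ξ)w_t.
Substituting into the PDE and dividing by exp(-2ξ): w_t = 2(w_ξξ - 4w_ξ + 4w) + 8(w_ξ - 2w) + 8w.
The lower-order terms cancel, leaving the standard heat equation w_t = 2w_ξξ.
Initial data for w: w(ξ,0) = exp(2ξ)u(ξ,0) = -sin(2ξ) - sin(4ξ). The boundary conditions carry over: w(0,t) = w(π,t) = 0.
Solve for w:
  Using separation of variables w = X(ξ)T(t):
  Eigenfunctions: sin(nξ), n = 1, 2, 3, ...
  General solution: w(ξ, t) = Σ c_n sin(nξ) exp(-2n² t)
  Matching w(ξ,0) = -sin(2ξ) - sin(4ξ) term by term: c_2=-1, c_4=-1.
Hence w(ξ,t) = -exp(-8t)sin(2ξ) - exp(-32t)sin(4ξ).
Transform back: u(ξ,t) = exp(-2ξ)w(ξ,t).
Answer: u(ξ, t) = -exp(-8t)exp(-2ξ)sin(2ξ) - exp(-32t)exp(-2ξ)sin(4ξ)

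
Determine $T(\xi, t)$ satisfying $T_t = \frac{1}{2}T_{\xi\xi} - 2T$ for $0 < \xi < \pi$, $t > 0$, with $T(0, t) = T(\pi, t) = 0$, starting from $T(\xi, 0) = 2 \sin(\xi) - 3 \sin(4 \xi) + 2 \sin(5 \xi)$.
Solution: Substitute $T = e^{-2t}u$.
Then $T_t = e^{-2t}(u_t - 2u)$, $T_{\xi\xi} = e^{-2t}u_{\xi\xi}$; substituting and dividing by $e^{-2t}$, the lower-order terms cancel: $u_t = \frac{1}{2}u_{\xi\xi}$ (standard heat equation).
Data for $u$: $u(\xi,0) = T(\xi,0) = 2 \sin(\xi) - 3 \sin(4 \xi) + 2 \sin(5 \xi)$. The boundary conditions carry over: $u(0,t) = u(\pi,t) = 0$.
Separating variables: $u = \sum c_n e^{-n^2t/2} \sin(n\xi)$. From $u(\xi,0) = 2 \sin(\xi) - 3 \sin(4 \xi) + 2 \sin(5 \xi)$: $c_1=2, c_4=-3, c_5=2$.
So $u(\xi,t) = -3 e^{-8 t} \sin(4 \xi) + 2 e^{-t/2} \sin(\xi) + 2 e^{-25 t/2} \sin(5 \xi)$, and $T(\xi,t) = e^{-2t}u(\xi,t)$.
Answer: $T(\xi, t) = -3 e^{-10 t} \sin(4 \xi) + 2 e^{-5 t/2} \sin(\xi) + 2 e^{-29 t/2} \sin(5 \xi)$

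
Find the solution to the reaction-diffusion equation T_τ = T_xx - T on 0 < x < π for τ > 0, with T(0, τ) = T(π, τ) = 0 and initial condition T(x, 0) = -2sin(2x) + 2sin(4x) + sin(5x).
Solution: Substitute T = exp(-τ)u.
Then T_τ = exp(-τ)(u_τ - u), T_xx = exp(-τ)u_xx; substituting and dividing by exp(-τ), the lower-order terms cancel: u_τ = u_xx (standard heat equation).
Data for u: u(x,0) = T(x,0) = -2sin(2x) + 2sin(4x) + sin(5x). The boundary conditions carry over: u(0,τ) = u(π,τ) = 0.
Separating variables: u = Σ c_n exp(-n²τ) sin(nx). From u(x,0) = -2sin(2x) + 2sin(4x) + sin(5x): c_2=-2, c_4=2, c_5=1.
So u(x,τ) = -2exp(-4τ)sin(2x) + 2exp(-16τ)sin(4x) + exp(-25τ)sin(5x), and T(x,τ) = exp(-τ)u(x,τ).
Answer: T(x, τ) = -2exp(-5τ)sin(2x) + 2exp(-17τ)sin(4x) + exp(-26τ)sin(5x)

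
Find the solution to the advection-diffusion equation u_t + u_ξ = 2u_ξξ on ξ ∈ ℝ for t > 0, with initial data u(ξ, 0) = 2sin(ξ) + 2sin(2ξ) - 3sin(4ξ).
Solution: Change to a moving frame: let η = ξ - t, σ = t and write u(ξ,t) = w(η,σ).
By the chain rule u_t = w_σ - w_η, u_ξ = w_η, u_ξξ = w_ηη.
Then u_t + u_ξ = w_σ: the advection term cancels and the PDE becomes the heat equation w_σ = 2w_ηη on η ∈ ℝ.
Initial data: w(η,0) = u(η,0) = 2sin(η) + 2sin(2η) - 3sin(4η).
On η ∈ ℝ each mode satisfies (sin(nη))″ = -n² sin(nη), so exp(-2n²σ) sin(nη) solves the heat equation; by superposition w(η,σ) = Σ c_n exp(-2n²σ) sin(nη).
Reading off the coefficients: c_1=2, c_2=2, c_4=-3, so w(η,σ) = 2exp(-2σ)sin(η) + 2exp(-8σ)sin(2η) - 3exp(-32σ)sin(4η).
Substituting back η = ξ - t, σ = t: u(ξ,t) = w(ξ - t, t).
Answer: u(ξ, t) = -2exp(-2t)sin(t - ξ) - 2exp(-8t)sin(2t - 2ξ) + 3exp(-32t)sin(4t - 4ξ)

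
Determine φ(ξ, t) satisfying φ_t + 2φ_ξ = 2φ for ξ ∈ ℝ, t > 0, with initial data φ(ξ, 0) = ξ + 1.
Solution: Substitute φ = exp(2t)u, i.e. u = exp(-2t)φ.
By the product rule, φ_t = exp(2t)(u_t + 2u), φ_ξ = exp(2t)u_ξ.
Substituting into the PDE and dividing by exp(2t): u_t + 2u + 2u_ξ = 2u.
The lower-order terms cancel, leaving the standard advection equation u_t + 2u_ξ = 0.
Initial data for u: u(ξ,0) = φ(ξ,0) = ξ + 1.
Solve for u:
  By method of characteristics (waves move right with speed 2):
  Along characteristics ξ - 2t = const, u is constant, so u(ξ,t) = f(ξ - 2t) with f = u(·, 0).
Hence u(ξ,t) = -2t + ξ + 1.
Transform back: φ(ξ,t) = exp(2t)u(ξ,t).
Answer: φ(ξ, t) = -2texp(2t) + ξexp(2t) + exp(2t)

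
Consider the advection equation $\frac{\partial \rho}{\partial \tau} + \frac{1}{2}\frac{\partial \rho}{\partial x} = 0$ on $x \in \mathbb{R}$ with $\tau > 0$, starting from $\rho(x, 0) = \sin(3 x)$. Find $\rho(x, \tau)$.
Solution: By characteristics ($dx/d\tau = 1/2$), $\rho(x,\tau) = f(x - \frac{1}{2}\tau)$ with $f = \rho( \cdot , 0)$.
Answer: $\rho(x, \tau) = - \sin(3 \tau/2 - 3 x)$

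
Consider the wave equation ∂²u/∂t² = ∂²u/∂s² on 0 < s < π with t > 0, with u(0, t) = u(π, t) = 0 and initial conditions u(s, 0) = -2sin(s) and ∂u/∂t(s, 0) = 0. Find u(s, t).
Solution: Using separation of variables u = X(s)T(t):
Eigenfunctions: sin(ns), n = 1, 2, 3, ...
General solution: u(s, t) = Σ [A_n cos(n t) + B_n sin(n t)] sin(ns)
From u(s,0) = -2sin(s): A_1=-2. From u_t(s,0) = 0: all B_n = 0.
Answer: u(s, t) = -2sin(s)cos(t)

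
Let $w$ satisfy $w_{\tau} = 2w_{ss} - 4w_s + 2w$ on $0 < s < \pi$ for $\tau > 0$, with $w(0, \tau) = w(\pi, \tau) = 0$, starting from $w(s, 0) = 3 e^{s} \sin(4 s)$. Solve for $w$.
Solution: Substitute $w = e^{s}u$, i.e. $u = e^{-s}w$.
By the product rule, $w_s = e^{s}(u_s + u)$, $w_{ss} = e^{s}(u_{ss} + 2u_s + u)$, $w_{\tau} = e^{s}u_{\tau}$.
Substituting into the PDE and dividing by $e^{s}$: $u_{\tau} = 2(u_{ss} + 2u_s + u) - 4(u_s + u) + 2u$.
The lower-order terms cancel, leaving the standard heat equation $u_{\tau} = 2u_{ss}$.
Initial data for $u$: $u(s,0) = e^{-s}w(s,0) = 3 \sin(4 s)$. The boundary conditions carry over: $u(0,\tau) = u(\pi,\tau) = 0$.
Solve for $u$:
  Using separation of variables $u = X(s)T(\tau)$:
  Eigenfunctions: $\sin(ns)$, $n = 1, 2, 3, \ldots$
  General solution: $u(s, \tau) = \sum c_n \sin(ns) e^{-2n^2 \tau}$
  Matching $u(s,0) = 3 \sin(4 s)$ term by term: $c_4=3$.
Hence $u(s,\tau) = 3 e^{-32 \tau} \sin(4 s)$.
Transform back: $w(s,\tau) = e^{s}u(s,\tau)$.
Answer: $w(s, \tau) = 3 e^{-32 \tau} e^{s} \sin(4 s)$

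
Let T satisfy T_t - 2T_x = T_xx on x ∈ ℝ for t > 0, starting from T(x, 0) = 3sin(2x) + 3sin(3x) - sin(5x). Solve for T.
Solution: Change to a moving frame: let η = x + 2t, σ = t and write T(x,t) = u(η,σ).
By the chain rule T_t = u_σ + 2u_η, T_x = u_η, T_xx = u_ηη.
Then T_t - 2T_x = u_σ: the advection term cancels and the PDE becomes the heat equation u_σ = u_ηη on η ∈ ℝ.
Initial data: u(η,0) = T(η,0) = 3sin(2η) + 3sin(3η) - sin(5η).
On η ∈ ℝ each mode satisfies (sin(nη))″ = -n² sin(nη), so exp(-n²σ) sin(nη) solves the heat equation; by superposition u(η,σ) = Σ c_n exp(-n²σ) sin(nη).
Reading off the coefficients: c_2=3, c_3=3, c_5=-1, so u(η,σ) = 3exp(-4σ)sin(2η) + 3exp(-9σ)sin(3η) - exp(-25σ)sin(5η).
Substituting back η = x + 2t, σ = t: T(x,t) = u(x + 2t, t).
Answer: T(x, t) = 3exp(-4t)sin(4t + 2x) + 3exp(-9t)sin(6t + 3x) - exp(-25t)sin(10t + 5x)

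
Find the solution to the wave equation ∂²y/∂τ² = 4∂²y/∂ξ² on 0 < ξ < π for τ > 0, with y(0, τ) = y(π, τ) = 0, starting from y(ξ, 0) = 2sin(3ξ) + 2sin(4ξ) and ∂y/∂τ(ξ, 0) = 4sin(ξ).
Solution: Separating variables: y = Σ [A_n cos(ω_n τ) + B_n sin(ω_n τ)] sin(nξ), ω_n = 2n. From ICs (B_n = velocity coefficient / ω_n): A_3=2, A_4=2, B_1=2.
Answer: y(ξ, τ) = 2sin(ξ)sin(2τ) + 2sin(3ξ)cos(6τ) + 2sin(4ξ)cos(8τ)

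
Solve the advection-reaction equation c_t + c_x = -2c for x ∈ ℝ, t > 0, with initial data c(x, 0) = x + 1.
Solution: Substitute c = exp(-2t)u, i.e. u = exp(2t)c.
By the product rule, c_t = exp(-2t)(u_t - 2u), c_x = exp(-2t)u_x.
Substituting into the PDE and dividing by exp(-2t): u_t - 2u + u_x = -2u.
The lower-order terms cancel, leaving the standard advection equation u_t + u_x = 0.
Initial data for u: u(x,0) = c(x,0) = x + 1.
Solve for u:
  By method of characteristics (waves move right with speed 1):
  Along characteristics x - t = const, u is constant, so u(x,t) = f(x - t) with f = u(·, 0).
Hence u(x,t) = -t + x + 1.
Transform back: c(x,t) = exp(-2t)u(x,t).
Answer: c(x, t) = -texp(-2t) + xexp(-2t) + exp(-2t)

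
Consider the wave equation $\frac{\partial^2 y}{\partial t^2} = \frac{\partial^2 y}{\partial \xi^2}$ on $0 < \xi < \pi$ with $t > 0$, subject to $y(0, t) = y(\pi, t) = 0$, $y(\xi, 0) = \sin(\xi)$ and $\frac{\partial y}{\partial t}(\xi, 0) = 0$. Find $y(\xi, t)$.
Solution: Separating variables: $y = \sum [A_n \cos(\omega_n t) + B_n \sin(\omega_n t)] \sin(n\xi)$, $\omega_n = n$. From ICs: $A_1=1$.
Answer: $y(\xi, t) = \sin(\xi) \cos(t)$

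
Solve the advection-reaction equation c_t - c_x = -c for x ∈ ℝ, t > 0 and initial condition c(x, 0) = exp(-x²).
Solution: Substitute c = exp(-t)u.
Then c_t = exp(-t)(u_t - u), c_x = exp(-t)u_x; substituting and dividing by exp(-t), the lower-order terms cancel: u_t - u_x = 0 (standard advection equation).
Data for u: u(x,0) = c(x,0) = exp(-x²).
By characteristics (dx/dt = -1), u(x,t) = f(x + t) with f = u(·, 0).
So u(x,t) = exp(-(t + x)²), and c(x,t) = exp(-t)u(x,t).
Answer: c(x, t) = exp(-t)exp(-(t + x)²)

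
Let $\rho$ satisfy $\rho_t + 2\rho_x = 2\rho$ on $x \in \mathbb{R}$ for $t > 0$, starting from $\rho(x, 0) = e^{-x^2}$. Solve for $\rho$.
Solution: Substitute $\rho = e^{2t}u$, i.e. $u = e^{-2t}\rho$.
By the product rule, $\rho_t = e^{2t}(u_t + 2u)$, $\rho_x = e^{2t}u_x$.
Substituting into the PDE and dividing by $e^{2t}$: $u_t + 2u + 2u_x = 2u$.
The lower-order terms cancel, leaving the standard advection equation $u_t + 2u_x = 0$.
Initial data for $u$: $u(x,0) = \rho(x,0) = e^{-x^2}$.
Solve for $u$:
  By method of characteristics (waves move right with speed 2):
  Along characteristics $x - 2t =$ const, $u$ is constant, so $u(x,t) = f(x - 2t)$ with $f = u( \cdot , 0)$.
Hence $u(x,t) = e^{-(-2 t + x)^2}$.
Transform back: $\rho(x,t) = e^{2t}u(x,t)$.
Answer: $\rho(x, t) = e^{2 t} e^{-(-2 t + x)^2}$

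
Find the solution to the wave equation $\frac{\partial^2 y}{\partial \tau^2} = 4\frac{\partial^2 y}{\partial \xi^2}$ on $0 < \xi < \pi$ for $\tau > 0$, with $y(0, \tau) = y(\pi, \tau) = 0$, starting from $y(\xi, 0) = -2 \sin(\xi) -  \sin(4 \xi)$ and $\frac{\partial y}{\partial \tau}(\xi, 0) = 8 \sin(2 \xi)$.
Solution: Using separation of variables $y = X(\xi)T(\tau)$:
Eigenfunctions: $\sin(n\xi)$, $n = 1, 2, 3, \ldots$
General solution: $y(\xi, \tau) = \sum [A_n \cos(2n \tau) + B_n \sin(2n \tau)] \sin(n\xi)$
From $y(\xi,0) = -2 \sin(\xi) - \sin(4 \xi)$: $A_1=-2, A_4=-1$. From $y_{\tau}(\xi,0) = 8 \sin(2 \xi)$, using $y_{\tau}(\xi,0) = \sum \omega_n B_n \sin(n\xi)$ with $\omega_n = 2n$: $B_2 = 8/4 = 2$.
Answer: $y(\xi, \tau) = 2 \sin(4 \tau) \sin(2 \xi) - 2 \sin(\xi) \cos(2 \tau) -  \sin(4 \xi) \cos(8 \tau)$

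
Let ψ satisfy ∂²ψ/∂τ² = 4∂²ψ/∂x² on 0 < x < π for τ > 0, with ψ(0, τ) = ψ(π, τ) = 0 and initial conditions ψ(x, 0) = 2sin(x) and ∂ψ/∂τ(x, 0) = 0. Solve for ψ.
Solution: Using separation of variables ψ = X(x)T(τ):
Eigenfunctions: sin(nx), n = 1, 2, 3, ...
General solution: ψ(x, τ) = Σ [A_n cos(2n τ) + B_n sin(2n τ)] sin(nx)
From ψ(x,0) = 2sin(x): A_1=2. From ψ_τ(x,0) = 0: all B_n = 0.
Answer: ψ(x, τ) = 2sin(x)cos(2τ)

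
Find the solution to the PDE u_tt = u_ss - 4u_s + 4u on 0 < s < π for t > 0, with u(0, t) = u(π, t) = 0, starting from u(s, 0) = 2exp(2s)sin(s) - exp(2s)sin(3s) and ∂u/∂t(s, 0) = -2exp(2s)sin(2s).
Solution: Substitute u = exp(2s)w.
Then u_s = exp(2s)(w_s + 2w), u_ss = exp(2s)(w_ss + 4w_s + 4w), u_tt = exp(2s)w_tt; substituting and dividing by exp(2s), the lower-order terms cancel: w_tt = w_ss (standard wave equation).
Data for w: w(s,0) = exp(-2s)u(s,0) = 2sin(s) - sin(3s); w_t(s,0) = exp(-2s)u_t(s,0) = -2sin(2s). The boundary conditions carry over: w(0,t) = w(π,t) = 0.
Separating variables: w = Σ [A_n cos(ω_n t) + B_n sin(ω_n t)] sin(ns), ω_n = n. From ICs (B_n = velocity coefficient / ω_n): A_1=2, A_3=-1, B_2=-1.
So w(s,t) = 2sin(s)cos(t) - sin(2s)sin(2t) - sin(3s)cos(3t), and u(s,t) = exp(2s)w(s,t).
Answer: u(s, t) = 2exp(2s)sin(s)cos(t) - exp(2s)sin(2s)sin(2t) - exp(2s)sin(3s)cos(3t)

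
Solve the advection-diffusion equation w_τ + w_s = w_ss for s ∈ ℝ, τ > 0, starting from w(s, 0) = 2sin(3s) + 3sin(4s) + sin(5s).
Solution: Change to a moving frame: let η = s - τ, σ = τ and write w(s,τ) = u(η,σ).
By the chain rule w_τ = u_σ - u_η, w_s = u_η, w_ss = u_ηη.
Then w_τ + w_s = u_σ: the advection term cancels and the PDE becomes the heat equation u_σ = u_ηη on η ∈ ℝ.
Initial data: u(η,0) = w(η,0) = 2sin(3η) + 3sin(4η) + sin(5η).
On η ∈ ℝ each mode satisfies (sin(nη))″ = -n² sin(nη), so exp(-n²σ) sin(nη) solves the heat equation; by superposition u(η,σ) = Σ c_n exp(-n²σ) sin(nη).
Reading off the coefficients: c_3=2, c_4=3, c_5=1, so u(η,σ) = 2exp(-9σ)sin(3η) + 3exp(-16σ)sin(4η) + exp(-25σ)sin(5η).
Substituting back η = s - τ, σ = τ: w(s,τ) = u(s - τ, τ).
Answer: w(s, τ) = 2exp(-9τ)sin(3s - 3τ) + 3exp(-16τ)sin(4s - 4τ) + exp(-25τ)sin(5s - 5τ)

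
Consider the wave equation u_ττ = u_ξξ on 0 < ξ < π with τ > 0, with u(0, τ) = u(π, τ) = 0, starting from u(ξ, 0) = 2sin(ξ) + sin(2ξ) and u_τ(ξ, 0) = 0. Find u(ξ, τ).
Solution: Using separation of variables u = X(ξ)T(τ):
Eigenfunctions: sin(nξ), n = 1, 2, 3, ...
General solution: u(ξ, τ) = Σ [A_n cos(n τ) + B_n sin(n τ)] sin(nξ)
From u(ξ,0) = 2sin(ξ) + sin(2ξ): A_1=2, A_2=1. From u_τ(ξ,0) = 0: all B_n = 0.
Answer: u(ξ, τ) = 2sin(ξ)cos(τ) + sin(2ξ)cos(2τ)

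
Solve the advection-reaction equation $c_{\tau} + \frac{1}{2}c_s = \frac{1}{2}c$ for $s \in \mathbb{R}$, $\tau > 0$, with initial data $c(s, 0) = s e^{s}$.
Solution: Substitute $c = e^{s}u$.
Then $c_s = e^{s}(u_s + u)$, $c_{\tau} = e^{s}u_{\tau}$; substituting and dividing by $e^{s}$, the lower-order terms cancel: $u_{\tau} + \frac{1}{2}u_s = 0$ (standard advection equation).
Data for $u$: $u(s,0) = e^{-s}c(s,0) = s$.
By characteristics ($ds/d\tau = 1/2$), $u(s,\tau) = f(s - \frac{1}{2}\tau)$ with $f = u( \cdot , 0)$.
So $u(s,\tau) = s - \frac{1}{2} \tau$, and $c(s,\tau) = e^{s}u(s,\tau)$.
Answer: $c(s, \tau) = -\frac{1}{2} \tau e^{s} + s e^{s}$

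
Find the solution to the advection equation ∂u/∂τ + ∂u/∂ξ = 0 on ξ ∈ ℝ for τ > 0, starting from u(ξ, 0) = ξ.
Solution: By characteristics (dξ/dτ = 1), u(ξ,τ) = f(ξ - τ) with f = u(·, 0).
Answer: u(ξ, τ) = ξ - τ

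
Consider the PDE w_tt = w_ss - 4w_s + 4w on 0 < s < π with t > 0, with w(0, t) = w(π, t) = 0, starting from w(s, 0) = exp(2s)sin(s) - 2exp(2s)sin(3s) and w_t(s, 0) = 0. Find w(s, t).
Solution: Substitute w = exp(2s)u, i.e. u = exp(-2s)w.
By the product rule, w_s = exp(2s)(u_s + 2u), w_ss = exp(2s)(u_ss + 4u_s + 4u), w_tt = exp(2s)u_tt.
Substituting into the PDE and dividing by exp(2s): u_tt = (u_ss + 4u_s + 4u) - 4(u_s + 2u) + 4u.
The lower-order terms cancel, leaving the standard wave equation u_tt = u_ss.
Initial data for u: u(s,0) = exp(-2s)w(s,0) = sin(s) - 2sin(3s); u_t(s,0) = exp(-2s)w_t(s,0) = 0. The boundary conditions carry over: u(0,t) = u(π,t) = 0.
Solve for u:
  Using separation of variables u = X(s)T(t):
  Eigenfunctions: sin(ns), n = 1, 2, 3, ...
  General solution: u(s, t) = Σ [A_n cos(n t) + B_n sin(n t)] sin(ns)
  From u(s,0) = sin(s) - 2sin(3s): A_1=1, A_3=-2. From u_t(s,0) = 0: all B_n = 0.
Hence u(s,t) = sin(s)cos(t) - 2sin(3s)cos(3t).
Transform back: w(s,t) = exp(2s)u(s,t).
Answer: w(s, t) = exp(2s)sin(s)cos(t) - 2exp(2s)sin(3s)cos(3t)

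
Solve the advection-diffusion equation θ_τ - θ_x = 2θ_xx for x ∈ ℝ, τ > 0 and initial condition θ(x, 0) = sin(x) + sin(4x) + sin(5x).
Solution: Change to a moving frame: let η = x + τ, σ = τ and write θ(x,τ) = u(η,σ).
By the chain rule θ_τ = u_σ + u_η, θ_x = u_η, θ_xx = u_ηη.
Then θ_τ - θ_x = u_σ: the advection term cancels and the PDE becomes the heat equation u_σ = 2u_ηη on η ∈ ℝ.
Initial data: u(η,0) = θ(η,0) = sin(η) + sin(4η) + sin(5η).
On η ∈ ℝ each mode satisfies (sin(nη))″ = -n² sin(nη), so exp(-2n²σ) sin(nη) solves the heat equation; by superposition u(η,σ) = Σ c_n exp(-2n²σ) sin(nη).
Reading off the coefficients: c_1=1, c_4=1, c_5=1, so u(η,σ) = exp(-2σ)sin(η) + exp(-32σ)sin(4η) + exp(-50σ)sin(5η).
Substituting back η = x + τ, σ = τ: θ(x,τ) = u(x + τ, τ).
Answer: θ(x, τ) = exp(-2τ)sin(x + τ) + exp(-32τ)sin(4x + 4τ) + exp(-50τ)sin(5x + 5τ)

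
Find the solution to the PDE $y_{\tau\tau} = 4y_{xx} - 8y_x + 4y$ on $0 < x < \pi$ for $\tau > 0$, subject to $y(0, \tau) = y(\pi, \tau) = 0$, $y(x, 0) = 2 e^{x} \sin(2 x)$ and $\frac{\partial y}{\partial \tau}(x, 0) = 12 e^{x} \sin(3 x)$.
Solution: Substitute $y = e^{x}u$.
Then $y_x = e^{x}(u_x + u)$, $y_{xx} = e^{x}(u_{xx} + 2u_x + u)$, $y_{\tau\tau} = e^{x}u_{\tau\tau}$; substituting and dividing by $e^{x}$, the lower-order terms cancel: $u_{\tau\tau} = 4u_{xx}$ (standard wave equation).
Data for $u$: $u(x,0) = e^{-x}y(x,0) = 2 \sin(2 x)$; $u_{\tau}(x,0) = e^{-x}y_{\tau}(x,0) = 12 \sin(3 x)$. The boundary conditions carry over: $u(0,\tau) = u(\pi,\tau) = 0$.
Separating variables: $u = \sum [A_n \cos(\omega_n \tau) + B_n \sin(\omega_n \tau)] \sin(nx)$, $\omega_n = 2n$. From ICs ($B_n$ = velocity coefficient / $\omega_n$): $A_2=2, B_3=2$.
So $u(x,\tau) = 2 \sin(2 x) \cos(4 \tau) + 2 \sin(3 x) \sin(6 \tau)$, and $y(x,\tau) = e^{x}u(x,\tau)$.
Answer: $y(x, \tau) = 2 e^{x} \sin(6 \tau) \sin(3 x) + 2 e^{x} \sin(2 x) \cos(4 \tau)$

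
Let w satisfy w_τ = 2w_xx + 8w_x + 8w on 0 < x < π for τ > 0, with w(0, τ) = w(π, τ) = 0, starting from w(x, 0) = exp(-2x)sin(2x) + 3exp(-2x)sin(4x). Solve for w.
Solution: Substitute w = exp(-2x)u.
Then w_x = exp(-2x)(u_x - 2u), w_xx = exp(-2x)(u_xx - 4u_x + 4u), w_τ = exp(-2x)u_τ; substituting and dividing by exp(-2x), the lower-order terms cancel: u_τ = 2u_xx (standard heat equation).
Data for u: u(x,0) = exp(2x)w(x,0) = sin(2x) + 3sin(4x). The boundary conditions carry over: u(0,τ) = u(π,τ) = 0.
Separating variables: u = Σ c_n exp(-2n²τ) sin(nx). From u(x,0) = sin(2x) + 3sin(4x): c_2=1, c_4=3.
So u(x,τ) = exp(-8τ)sin(2x) + 3exp(-32τ)sin(4x), and w(x,τ) = exp(-2x)u(x,τ).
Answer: w(x, τ) = exp(-2x)exp(-8τ)sin(2x) + 3exp(-2x)exp(-32τ)sin(4x)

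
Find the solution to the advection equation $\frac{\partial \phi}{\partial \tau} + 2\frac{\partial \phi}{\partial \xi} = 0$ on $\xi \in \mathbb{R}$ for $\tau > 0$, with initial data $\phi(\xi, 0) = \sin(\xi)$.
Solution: By method of characteristics (waves move right with speed 2):
Along characteristics $\xi - 2\tau =$ const, $\phi$ is constant, so $\phi(\xi,\tau) = f(\xi - 2\tau)$ with $f = \phi( \cdot , 0)$.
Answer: $\phi(\xi, \tau) = - \sin(2 \tau - \xi)$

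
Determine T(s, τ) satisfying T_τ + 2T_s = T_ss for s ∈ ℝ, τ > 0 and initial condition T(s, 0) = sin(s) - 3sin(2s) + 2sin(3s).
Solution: Moving frame: η = s - 2τ, σ = τ, T = u(η,σ), so T_τ = u_σ - 2u_η and T_ss = u_ηη.
Hence T_τ + 2T_s = u_σ and the PDE becomes the heat equation u_σ = u_ηη on η ∈ ℝ.
Initial data: u(η,0) = T(η,0) = sin(η) - 3sin(2η) + 2sin(3η). Each mode sin(nη) decays as exp(-n²σ) on ℝ, so u(η,σ) = Σ c_n exp(-n²σ) sin(nη) with c_1=1, c_2=-3, c_3=2: u(η,σ) = exp(-σ)sin(η) - 3exp(-4σ)sin(2η) + 2exp(-9σ)sin(3η).
Substituting back: T(s,τ) = u(s - 2τ, τ).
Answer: T(s, τ) = exp(-τ)sin(s - 2τ) - 3exp(-4τ)sin(2s - 4τ) + 2exp(-9τ)sin(3s - 6τ)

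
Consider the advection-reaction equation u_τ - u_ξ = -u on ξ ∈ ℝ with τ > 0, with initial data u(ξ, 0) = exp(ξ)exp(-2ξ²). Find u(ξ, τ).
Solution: Substitute u = exp(ξ)w, i.e. w = exp(-ξ)u.
By the product rule, u_ξ = exp(ξ)(w_ξ + w), u_τ = exp(ξ)w_τ.
Substituting into the PDE and dividing by exp(ξ): w_τ - (w_ξ + w) = -w.
The lower-order terms cancel, leaving the standard advection equation w_τ - w_ξ = 0.
Initial data for w: w(ξ,0) = exp(-ξ)u(ξ,0) = exp(-2ξ²).
Solve for w:
  By method of characteristics (waves move left with speed 1):
  Along characteristics ξ + τ = const, w is constant, so w(ξ,τ) = f(ξ + τ) with f = w(·, 0).
Hence w(ξ,τ) = exp(-2(ξ + τ)²).
Transform back: u(ξ,τ) = exp(ξ)w(ξ,τ).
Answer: u(ξ, τ) = exp(ξ)exp(-2(ξ + τ)²)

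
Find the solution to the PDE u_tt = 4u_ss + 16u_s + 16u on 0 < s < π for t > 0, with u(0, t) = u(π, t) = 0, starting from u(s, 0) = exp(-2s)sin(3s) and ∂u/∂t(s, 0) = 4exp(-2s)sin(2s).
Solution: Substitute u = exp(-2s)w, i.e. w = exp(2s)u.
By the product rule, u_s = exp(-2s)(w_s - 2w), u_ss = exp(-2s)(w_ss - 4w_s + 4w), u_tt = exp(-2s)w_tt.
Substituting into the PDE and dividing by exp(-2s): w_tt = 4(w_ss - 4w_s + 4w) + 16(w_s - 2w) + 16w.
The lower-order terms cancel, leaving the standard wave equation w_tt = 4w_ss.
Initial data for w: w(s,0) = exp(2s)u(s,0) = sin(3s); w_t(s,0) = exp(2s)u_t(s,0) = 4sin(2s). The boundary conditions carry over: w(0,t) = w(π,t) = 0.
Solve for w:
  Using separation of variables w = X(s)T(t):
  Eigenfunctions: sin(ns), n = 1, 2, 3, ...
  General solution: w(s, t) = Σ [A_n cos(2n t) + B_n sin(2n t)] sin(ns)
  From w(s,0) = sin(3s): A_3=1. From w_t(s,0) = 4sin(2s), using w_t(s,0) = Σ ω_n B_n sin(ns) with ω_n = 2n: B_2 = 4/4 = 1.
Hence w(s,t) = sin(2s)sin(4t) + sin(3s)cos(6t).
Transform back: u(s,t) = exp(-2s)w(s,t).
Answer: u(s, t) = exp(-2s)sin(2s)sin(4t) + exp(-2s)sin(3s)cos(6t)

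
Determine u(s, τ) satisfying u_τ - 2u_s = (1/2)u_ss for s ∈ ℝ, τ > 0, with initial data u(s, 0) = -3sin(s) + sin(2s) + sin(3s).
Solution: Change to a moving frame: let η = s + 2τ, σ = τ and write u(s,τ) = w(η,σ).
By the chain rule u_τ = w_σ + 2w_η, u_s = w_η, u_ss = w_ηη.
Then u_τ - 2u_s = w_σ: the advection term cancels and the PDE becomes the heat equation w_σ = (1/2)w_ηη on η ∈ ℝ.
Initial data: w(η,0) = u(η,0) = -3sin(η) + sin(2η) + sin(3η).
On η ∈ ℝ each mode satisfies (sin(nη))″ = -n² sin(nη), so exp(-n²σ/2) sin(nη) solves the heat equation; by superposition w(η,σ) = Σ c_n exp(-n²σ/2) sin(nη).
Reading off the coefficients: c_1=-3, c_2=1, c_3=1, so w(η,σ) = exp(-2σ)sin(2η) - 3exp(-σ/2)sin(η) + exp(-9σ/2)sin(3η).
Substituting back η = s + 2τ, σ = τ: u(s,τ) = w(s + 2τ, τ).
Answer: u(s, τ) = exp(-2τ)sin(2s + 4τ) - 3exp(-τ/2)sin(s + 2τ) + exp(-9τ/2)sin(3s + 6τ)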